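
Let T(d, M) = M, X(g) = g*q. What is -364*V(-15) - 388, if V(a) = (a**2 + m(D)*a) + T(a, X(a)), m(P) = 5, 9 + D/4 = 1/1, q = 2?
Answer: -44068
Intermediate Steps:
X(g) = 2*g (X(g) = g*2 = 2*g)
D = -32 (D = -36 + 4/1 = -36 + 4*1 = -36 + 4 = -32)
V(a) = a**2 + 7*a (V(a) = (a**2 + 5*a) + 2*a = a**2 + 7*a)
-364*V(-15) - 388 = -(-5460)*(7 - 15) - 388 = -(-5460)*(-8) - 388 = -364*120 - 388 = -43680 - 388 = -44068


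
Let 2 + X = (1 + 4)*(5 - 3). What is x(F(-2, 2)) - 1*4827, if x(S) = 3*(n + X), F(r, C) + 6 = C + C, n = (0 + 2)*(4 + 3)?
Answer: -4761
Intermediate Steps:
X = 8 (X = -2 + (1 + 4)*(5 - 3) = -2 + 5*2 = -2 + 10 = 8)
n = 14 (n = 2*7 = 14)
F(r, C) = -6 + 2*C (F(r, C) = -6 + (C + C) = -6 + 2*C)
x(S) = 66 (x(S) = 3*(14 + 8) = 3*22 = 66)
x(F(-2, 2)) - 1*4827 = 66 - 1*4827 = 66 - 4827 = -4761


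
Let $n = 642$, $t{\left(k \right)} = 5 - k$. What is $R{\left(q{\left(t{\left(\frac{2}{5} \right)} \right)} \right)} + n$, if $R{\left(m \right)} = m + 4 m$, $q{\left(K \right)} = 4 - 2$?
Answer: $652$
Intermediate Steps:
$q{\left(K \right)} = 2$
$R{\left(m \right)} = 5 m$
$R{\left(q{\left(t{\left(\frac{2}{5} \right)} \right)} \right)} + n = 5 \cdot 2 + 642 = 10 + 642 = 652$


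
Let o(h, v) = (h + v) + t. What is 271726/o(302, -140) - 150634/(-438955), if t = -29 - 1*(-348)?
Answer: 834600988/1476485 ≈ 565.26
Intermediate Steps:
t = 319 (t = -29 + 348 = 319)
o(h, v) = 319 + h + v (o(h, v) = (h + v) + 319 = 319 + h + v)
271726/o(302, -140) - 150634/(-438955) = 271726/(319 + 302 - 140) - 150634/(-438955) = 271726/481 - 150634*(-1/438955) = 271726*(1/481) + 13694/39905 = 20902/37 + 13694/39905 = 834600988/1476485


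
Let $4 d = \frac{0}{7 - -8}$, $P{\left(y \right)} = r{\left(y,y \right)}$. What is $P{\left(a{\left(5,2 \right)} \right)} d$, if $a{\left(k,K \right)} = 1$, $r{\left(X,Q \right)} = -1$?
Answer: $0$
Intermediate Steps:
$P{\left(y \right)} = -1$
$d = 0$ ($d = \frac{0 \frac{1}{7 - -8}}{4} = \frac{0 \frac{1}{7 + 8}}{4} = \frac{0 \cdot \frac{1}{15}}{4} = \frac{1}{4} \cdot 0 = 0$)
$P{\left(a{\left(5,2 \right)} \right)} d = \left(-1\right) 0 = 0$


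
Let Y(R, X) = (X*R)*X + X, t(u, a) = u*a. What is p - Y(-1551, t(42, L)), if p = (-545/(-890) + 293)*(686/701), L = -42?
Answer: 301104446285349/62389 ≈ 4.8262e+9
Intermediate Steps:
t(u, a) = a*u
Y(R, X) = X + R*X² (Y(R, X) = (R*X)*X + X = R*X² + X = X + R*X²)
p = 17926209/62389 (p = (-545*(-1/890) + 293)*(686*(1/701)) = (109/178 + 293)*(686/701) = (52263/178)*(686/701) = 17926209/62389 ≈ 287.33)
p - Y(-1551, t(42, L)) = 17926209/62389 - (-42*42)*(1 - (-65142)*42) = 17926209/62389 - (-1764)*(1 - 1551*(-1764)) = 17926209/62389 - (-1764)*(1 + 2735964) = 17926209/62389 - (-1764)*2735965 = 17926209/62389 - 1*(-4826242260) = 17926209/62389 + 4826242260 = 301104446285349/62389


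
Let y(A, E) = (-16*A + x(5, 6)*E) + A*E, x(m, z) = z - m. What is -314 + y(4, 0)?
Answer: -378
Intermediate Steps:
y(A, E) = E - 16*A + A*E (y(A, E) = (-16*A + (6 - 1*5)*E) + A*E = (-16*A + (6 - 5)*E) + A*E = (-16*A + 1*E) + A*E = (-16*A + E) + A*E = (E - 16*A) + A*E = E - 16*A + A*E)
-314 + y(4, 0) = -314 + (0 - 16*4 + 4*0) = -314 + (0 - 64 + 0) = -314 - 64 = -378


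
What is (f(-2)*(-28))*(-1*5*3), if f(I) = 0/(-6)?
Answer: 0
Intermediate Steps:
f(I) = 0 (f(I) = 0*(-⅙) = 0)
(f(-2)*(-28))*(-1*5*3) = (0*(-28))*(-1*5*3) = 0*(-5*3) = 0*(-15) = 0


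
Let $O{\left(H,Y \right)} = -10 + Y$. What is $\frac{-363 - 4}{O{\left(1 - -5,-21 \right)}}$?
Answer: $\frac{367}{31} \approx 11.839$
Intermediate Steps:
$\frac{-363 - 4}{O{\left(1 - -5,-21 \right)}} = \frac{-363 - 4}{-10 - 21} = - \frac{367}{-31} = \left(-367\right) \left(- \frac{1}{31}\right) = \frac{367}{31}$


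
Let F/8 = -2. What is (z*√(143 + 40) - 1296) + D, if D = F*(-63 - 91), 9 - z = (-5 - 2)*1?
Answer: 1168 + 16*√183 ≈ 1384.4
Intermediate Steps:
F = -16 (F = 8*(-2) = -16)
z = 16 (z = 9 - (-5 - 2) = 9 - (-7) = 9 - 1*(-7) = 9 + 7 = 16)
D = 2464 (D = -16*(-63 - 91) = -16*(-154) = 2464)
(z*√(143 + 40) - 1296) + D = (16*√(143 + 40) - 1296) + 2464 = (16*√183 - 1296) + 2464 = (-1296 + 16*√183) + 2464 = 1168 + 16*√183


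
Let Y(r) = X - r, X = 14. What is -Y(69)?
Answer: 55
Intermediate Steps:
Y(r) = 14 - r
-Y(69) = -(14 - 1*69) = -(14 - 69) = -1*(-55) = 55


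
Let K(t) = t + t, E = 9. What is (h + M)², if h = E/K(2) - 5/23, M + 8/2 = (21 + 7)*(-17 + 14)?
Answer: 62552281/8464 ≈ 7390.4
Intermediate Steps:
K(t) = 2*t
M = -88 (M = -4 + (21 + 7)*(-17 + 14) = -4 + 28*(-3) = -4 - 84 = -88)
h = 187/92 (h = 9/((2*2)) - 5/23 = 9/4 - 5*1/23 = 9*(¼) - 5/23 = 9/4 - 5/23 = 187/92 ≈ 2.0326)
(h + M)² = (187/92 - 88)² = (-7909/92)² = 62552281/8464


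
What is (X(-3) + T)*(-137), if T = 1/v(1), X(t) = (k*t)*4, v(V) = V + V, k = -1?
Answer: -3425/2 ≈ -1712.5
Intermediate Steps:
v(V) = 2*V
X(t) = -4*t (X(t) = -t*4 = -4*t)
T = ½ (T = 1/(2*1) = 1/2 = ½ ≈ 0.50000)
(X(-3) + T)*(-137) = (-4*(-3) + ½)*(-137) = (12 + ½)*(-137) = (25/2)*(-137) = -3425/2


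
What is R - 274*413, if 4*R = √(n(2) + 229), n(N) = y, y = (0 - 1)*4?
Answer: -452633/4 ≈ -1.1316e+5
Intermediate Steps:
y = -4 (y = -1*4 = -4)
n(N) = -4
R = 15/4 (R = √(-4 + 229)/4 = √225/4 = (¼)*15 = 15/4 ≈ 3.7500)
R - 274*413 = 15/4 - 274*413 = 15/4 - 113162 = -452633/4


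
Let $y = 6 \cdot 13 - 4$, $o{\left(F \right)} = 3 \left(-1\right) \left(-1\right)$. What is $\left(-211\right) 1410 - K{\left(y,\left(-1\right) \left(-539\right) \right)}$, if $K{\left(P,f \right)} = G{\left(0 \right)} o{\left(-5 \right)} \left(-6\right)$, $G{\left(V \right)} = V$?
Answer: $-297510$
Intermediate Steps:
$o{\left(F \right)} = 3$ ($o{\left(F \right)} = \left(-3\right) \left(-1\right) = 3$)
$y = 74$ ($y = 78 - 4 = 74$)
$K{\left(P,f \right)} = 0$ ($K{\left(P,f \right)} = 0 \cdot 3 \left(-6\right) = 0 \left(-6\right) = 0$)
$\left(-211\right) 1410 - K{\left(y,\left(-1\right) \left(-539\right) \right)} = \left(-211\right) 1410 - 0 = -297510 + 0 = -297510$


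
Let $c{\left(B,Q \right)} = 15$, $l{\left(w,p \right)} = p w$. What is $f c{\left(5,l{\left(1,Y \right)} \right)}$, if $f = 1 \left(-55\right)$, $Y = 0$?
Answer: $-825$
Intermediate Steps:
$f = -55$
$f c{\left(5,l{\left(1,Y \right)} \right)} = \left(-55\right) 15 = -825$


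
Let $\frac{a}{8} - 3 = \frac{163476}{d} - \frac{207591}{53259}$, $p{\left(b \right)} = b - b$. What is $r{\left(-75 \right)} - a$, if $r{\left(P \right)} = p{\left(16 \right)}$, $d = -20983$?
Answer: $\frac{25892931856}{372511199} \approx 69.509$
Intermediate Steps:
$p{\left(b \right)} = 0$
$r{\left(P \right)} = 0$
$a = - \frac{25892931856}{372511199}$ ($a = 24 + 8 \left(\frac{163476}{-20983} - \frac{207591}{53259}\right) = 24 + 8 \left(163476 \left(- \frac{1}{20983}\right) - \frac{69197}{17753}\right) = 24 + 8 \left(- \frac{163476}{20983} - \frac{69197}{17753}\right) = 24 + 8 \left(- \frac{4354150079}{372511199}\right) = 24 - \frac{34833200632}{372511199} = - \frac{25892931856}{372511199} \approx -69.509$)
$r{\left(-75 \right)} - a = 0 - - \frac{25892931856}{372511199} = 0 + \frac{25892931856}{372511199} = \frac{25892931856}{372511199}$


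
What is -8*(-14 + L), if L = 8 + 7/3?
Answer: 88/3 ≈ 29.333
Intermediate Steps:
L = 31/3 (L = 8 + 7*(⅓) = 8 + 7/3 = 31/3 ≈ 10.333)
-8*(-14 + L) = -8*(-14 + 31/3) = -8*(-11/3) = 88/3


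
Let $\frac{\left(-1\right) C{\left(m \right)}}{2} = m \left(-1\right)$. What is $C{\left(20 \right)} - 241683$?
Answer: $-241643$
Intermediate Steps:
$C{\left(m \right)} = 2 m$ ($C{\left(m \right)} = - 2 m \left(-1\right) = - 2 \left(- m\right) = 2 m$)
$C{\left(20 \right)} - 241683 = 2 \cdot 20 - 241683 = 40 - 241683 = -241643$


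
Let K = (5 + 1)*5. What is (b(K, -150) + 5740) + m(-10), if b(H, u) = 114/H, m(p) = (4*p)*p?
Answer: 30719/5 ≈ 6143.8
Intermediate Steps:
K = 30 (K = 6*5 = 30)
m(p) = 4*p²
(b(K, -150) + 5740) + m(-10) = (114/30 + 5740) + 4*(-10)² = (114*(1/30) + 5740) + 4*100 = (19/5 + 5740) + 400 = 28719/5 + 400 = 30719/5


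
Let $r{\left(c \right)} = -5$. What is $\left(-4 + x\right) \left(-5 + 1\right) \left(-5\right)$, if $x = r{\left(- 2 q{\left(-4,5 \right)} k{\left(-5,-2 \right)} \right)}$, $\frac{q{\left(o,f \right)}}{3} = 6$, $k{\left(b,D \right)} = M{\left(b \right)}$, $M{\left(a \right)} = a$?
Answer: $-180$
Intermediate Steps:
$k{\left(b,D \right)} = b$
$q{\left(o,f \right)} = 18$ ($q{\left(o,f \right)} = 3 \cdot 6 = 18$)
$x = -5$
$\left(-4 + x\right) \left(-5 + 1\right) \left(-5\right) = \left(-4 - 5\right) \left(-5 + 1\right) \left(-5\right) = - 9 \left(\left(-4\right) \left(-5\right)\right) = \left(-9\right) 20 = -180$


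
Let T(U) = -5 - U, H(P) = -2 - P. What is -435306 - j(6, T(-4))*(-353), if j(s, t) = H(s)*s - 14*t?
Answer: -447308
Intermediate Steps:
j(s, t) = -14*t + s*(-2 - s) (j(s, t) = (-2 - s)*s - 14*t = s*(-2 - s) - 14*t = -14*t + s*(-2 - s))
-435306 - j(6, T(-4))*(-353) = -435306 - (-14*(-5 - 1*(-4)) - 1*6*(2 + 6))*(-353) = -435306 - (-14*(-5 + 4) - 1*6*8)*(-353) = -435306 - (-14*(-1) - 48)*(-353) = -435306 - (14 - 48)*(-353) = -435306 - (-34)*(-353) = -435306 - 1*12002 = -435306 - 12002 = -447308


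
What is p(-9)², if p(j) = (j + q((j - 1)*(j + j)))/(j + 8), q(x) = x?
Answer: 29241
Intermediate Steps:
p(j) = (j + 2*j*(-1 + j))/(8 + j) (p(j) = (j + (j - 1)*(j + j))/(j + 8) = (j + (-1 + j)*(2*j))/(8 + j) = (j + 2*j*(-1 + j))/(8 + j))
p(-9)² = (-9*(-1 + 2*(-9))/(8 - 9))² = (-9*(-1 - 18)/(-1))² = (-9*(-1)*(-19))² = (-171)² = 29241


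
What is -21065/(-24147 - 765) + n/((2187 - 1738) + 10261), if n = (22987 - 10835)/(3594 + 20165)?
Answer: 4727054011/5590017520 ≈ 0.84562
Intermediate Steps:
n = 12152/23759 ≈ 0.51147
-21065/(-24147 - 765) + n/((2187 - 1738) + 10261) = -21065/(-24147 - 765) + 12152/(23759*((2187 - 1738) + 10261)) = -21065/(-24912) + 12152/(23759*(449 + 10261)) = -21065*(-1/24912) + (12152/23759)/10710 = 21065/24912 + (12152/23759)*(1/10710) = 21065/24912 + 868/18175635 = 4727054011/5590017520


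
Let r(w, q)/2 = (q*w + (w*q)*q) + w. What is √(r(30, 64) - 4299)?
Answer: 17*√849 ≈ 495.34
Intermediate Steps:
r(w, q) = 2*w + 2*q*w + 2*w*q² (r(w, q) = 2*((q*w + (w*q)*q) + w) = 2*((q*w + (q*w)*q) + w) = 2*((q*w + w*q²) + w) = 2*(w + q*w + w*q²) = 2*w + 2*q*w + 2*w*q²)
√(r(30, 64) - 4299) = √(2*30*(1 + 64 + 64²) - 4299) = √(2*30*(1 + 64 + 4096) - 4299) = √(2*30*4161 - 4299) = √(249660 - 4299) = √245361 = 17*√849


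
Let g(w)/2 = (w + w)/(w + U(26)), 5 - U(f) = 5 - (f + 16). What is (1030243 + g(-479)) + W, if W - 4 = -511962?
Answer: 226492461/437 ≈ 5.1829e+5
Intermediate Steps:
W = -511958 (W = 4 - 511962 = -511958)
U(f) = 16 + f (U(f) = 5 - (5 - (f + 16)) = 5 - (5 - (16 + f)) = 5 - (5 + (-16 - f)) = 5 - (-11 - f) = 5 + (11 + f) = 16 + f)
g(w) = 4*w/(42 + w) (g(w) = 2*((w + w)/(w + (16 + 26))) = 2*((2*w)/(w + 42)) = 2*((2*w)/(42 + w)) = 2*(2*w/(42 + w)) = 4*w/(42 + w))
(1030243 + g(-479)) + W = (1030243 + 4*(-479)/(42 - 479)) - 511958 = (1030243 + 4*(-479)/(-437)) - 511958 = (1030243 + 4*(-479)*(-1/437)) - 511958 = (1030243 + 1916/437) - 511958 = 450218107/437 - 511958 = 226492461/437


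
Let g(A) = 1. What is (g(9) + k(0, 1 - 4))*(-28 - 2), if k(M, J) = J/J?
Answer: -60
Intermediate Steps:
k(M, J) = 1
(g(9) + k(0, 1 - 4))*(-28 - 2) = (1 + 1)*(-28 - 2) = 2*(-30) = -60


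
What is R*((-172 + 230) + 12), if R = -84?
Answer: -5880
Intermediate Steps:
R*((-172 + 230) + 12) = -84*((-172 + 230) + 12) = -84*(58 + 12) = -84*70 = -5880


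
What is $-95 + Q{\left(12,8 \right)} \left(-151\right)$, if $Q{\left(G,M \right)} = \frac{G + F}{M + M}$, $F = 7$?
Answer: $- \frac{4389}{16} \approx -274.31$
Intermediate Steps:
$Q{\left(G,M \right)} = \frac{7 + G}{2 M}$ ($Q{\left(G,M \right)} = \frac{G + 7}{M + M} = \frac{7 + G}{2 M}$)
$-95 + Q{\left(12,8 \right)} \left(-151\right) = -95 + \frac{7 + 12}{2 \cdot 8} \left(-151\right) = -95 + \frac{1}{2} \cdot \frac{1}{8} \cdot 19 \left(-151\right) = -95 + \frac{19}{16} \left(-151\right) = -95 - \frac{2869}{16} = - \frac{4389}{16}$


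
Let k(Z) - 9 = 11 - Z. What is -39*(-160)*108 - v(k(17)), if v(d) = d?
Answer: 673917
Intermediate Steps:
k(Z) = 20 - Z (k(Z) = 9 + (11 - Z) = 20 - Z)
-39*(-160)*108 - v(k(17)) = -39*(-160)*108 - (20 - 1*17) = 6240*108 - (20 - 17) = 673920 - 1*3 = 673920 - 3 = 673917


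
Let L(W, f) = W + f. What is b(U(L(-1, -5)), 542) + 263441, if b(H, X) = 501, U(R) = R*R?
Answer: 263942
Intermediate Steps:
U(R) = R²
b(U(L(-1, -5)), 542) + 263441 = 501 + 263441 = 263942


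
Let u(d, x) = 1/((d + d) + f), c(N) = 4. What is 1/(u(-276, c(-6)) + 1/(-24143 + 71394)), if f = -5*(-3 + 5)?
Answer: -26555062/46689 ≈ -568.76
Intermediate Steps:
f = -10 (f = -5*2 = -10)
u(d, x) = 1/(-10 + 2*d) (u(d, x) = 1/((d + d) - 10) = 1/(2*d - 10) = 1/(-10 + 2*d))
1/(u(-276, c(-6)) + 1/(-24143 + 71394)) = 1/(1/(2*(-5 - 276)) + 1/(-24143 + 71394)) = 1/((1/2)/(-281) + 1/47251) = 1/((1/2)*(-1/281) + 1/47251) = 1/(-1/562 + 1/47251) = 1/(-46689/26555062) = -26555062/46689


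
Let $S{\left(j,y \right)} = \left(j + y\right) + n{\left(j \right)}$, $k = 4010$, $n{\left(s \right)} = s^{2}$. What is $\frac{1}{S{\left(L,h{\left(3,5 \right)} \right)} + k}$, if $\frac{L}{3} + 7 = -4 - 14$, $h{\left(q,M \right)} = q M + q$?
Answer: $\frac{1}{9578} \approx 0.00010441$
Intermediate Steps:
$h{\left(q,M \right)} = q + M q$ ($h{\left(q,M \right)} = M q + q = q + M q$)
$L = -75$ ($L = -21 + 3 \left(-4 - 14\right) = -21 + 3 \left(-18\right) = -21 - 54 = -75$)
$S{\left(j,y \right)} = j + y + j^{2}$ ($S{\left(j,y \right)} = \left(j + y\right) + j^{2} = j + y + j^{2}$)
$\frac{1}{S{\left(L,h{\left(3,5 \right)} \right)} + k} = \frac{1}{\left(-75 + 3 \left(1 + 5\right) + \left(-75\right)^{2}\right) + 4010} = \frac{1}{\left(-75 + 3 \cdot 6 + 5625\right) + 4010} = \frac{1}{\left(-75 + 18 + 5625\right) + 4010} = \frac{1}{5568 + 4010} = \frac{1}{9578}$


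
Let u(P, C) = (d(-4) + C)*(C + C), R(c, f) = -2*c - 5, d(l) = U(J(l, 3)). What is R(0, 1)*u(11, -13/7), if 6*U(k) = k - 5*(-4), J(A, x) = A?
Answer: 2210/147 ≈ 15.034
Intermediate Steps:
U(k) = 10/3 + k/6 (U(k) = (k - 5*(-4))/6 = (k + 20)/6 = (20 + k)/6 = 10/3 + k/6)
d(l) = 10/3 + l/6
R(c, f) = -5 - 2*c
u(P, C) = 2*C*(8/3 + C) (u(P, C) = ((10/3 + (1/6)*(-4)) + C)*(C + C) = ((10/3 - 2/3) + C)*(2*C) = (8/3 + C)*(2*C) = 2*C*(8/3 + C))
R(0, 1)*u(11, -13/7) = (-5 - 2*0)*(2*(-13/7)*(8 + 3*(-13/7))/3) = (-5 + 0)*(2*(-13*1/7)*(8 + 3*(-13*1/7))/3) = -10*(-13)*(8 + 3*(-13/7))/(3*7) = -10*(-13)*(8 - 39/7)/(3*7) = -10*(-13)*17/(3*7*7) = -5*(-442/147) = 2210/147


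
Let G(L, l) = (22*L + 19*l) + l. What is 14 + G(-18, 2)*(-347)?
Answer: 123546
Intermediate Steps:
G(L, l) = 20*l + 22*L (G(L, l) = (19*l + 22*L) + l = 20*l + 22*L)
14 + G(-18, 2)*(-347) = 14 + (20*2 + 22*(-18))*(-347) = 14 + (40 - 396)*(-347) = 14 - 356*(-347) = 14 + 123532 = 123546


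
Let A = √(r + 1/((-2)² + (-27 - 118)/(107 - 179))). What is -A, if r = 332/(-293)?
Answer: -2*I*√3890437885/126869 ≈ -0.98327*I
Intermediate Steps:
r = -332/293 (r = 332*(-1/293) = -332/293 ≈ -1.1331)
A = 2*I*√3890437885/126869 (A = √(-332/293 + 1/((-2)² + (-27 - 118)/(107 - 179))) = √(-332/293 + 1/(4 - 145/(-72))) = √(-332/293 + 1/(4 - 145*(-1/72))) = √(-332/293 + 1/(4 + 145/72)) = √(-332/293 + 1/(433/72)) = √(-332/293 + 72/433) = √(-122660/126869) = 2*I*√3890437885/126869 ≈ 0.98327*I)
-A = -2*I*√3890437885/126869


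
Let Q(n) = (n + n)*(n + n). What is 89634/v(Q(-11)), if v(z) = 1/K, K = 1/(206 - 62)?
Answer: 14939/24 ≈ 622.46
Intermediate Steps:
K = 1/144 ≈ 0.0069444
Q(n) = 4*n² (Q(n) = (2*n)*(2*n) = 4*n²)
v(z) = 144 (v(z) = 1/(1/144) = 144)
89634/v(Q(-11)) = 89634/144 = 89634*(1/144) = 14939/24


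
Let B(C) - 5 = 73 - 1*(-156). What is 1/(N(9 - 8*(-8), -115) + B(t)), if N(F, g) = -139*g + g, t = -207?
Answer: 1/16104 ≈ 6.2096e-5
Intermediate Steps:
N(F, g) = -138*g
B(C) = 234 (B(C) = 5 + (73 - 1*(-156)) = 5 + (73 + 156) = 5 + 229 = 234)
1/(N(9 - 8*(-8), -115) + B(t)) = 1/(-138*(-115) + 234) = 1/(15870 + 234) = 1/16104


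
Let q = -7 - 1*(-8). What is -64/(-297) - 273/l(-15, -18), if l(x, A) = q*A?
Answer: 9137/594 ≈ 15.382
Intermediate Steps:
q = 1 (q = -7 + 8 = 1)
l(x, A) = A (l(x, A) = 1*A = A)
-64/(-297) - 273/l(-15, -18) = -64/(-297) - 273/(-18) = -64*(-1/297) - 273*(-1/18) = 64/297 + 91/6 = 9137/594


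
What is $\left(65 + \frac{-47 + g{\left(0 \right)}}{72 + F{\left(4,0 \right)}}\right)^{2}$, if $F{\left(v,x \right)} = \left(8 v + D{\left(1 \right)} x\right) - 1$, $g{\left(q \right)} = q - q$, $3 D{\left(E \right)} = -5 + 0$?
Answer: $\frac{44195904}{10609} \approx 4165.9$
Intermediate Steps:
$D{\left(E \right)} = - \frac{5}{3}$ ($D{\left(E \right)} = \frac{-5 + 0}{3} = \frac{1}{3} \left(-5\right) = - \frac{5}{3}$)
$g{\left(q \right)} = 0$
$F{\left(v,x \right)} = -1 + 8 v - \frac{5 x}{3}$ ($F{\left(v,x \right)} = \left(8 v - \frac{5 x}{3}\right) - 1 = -1 + 8 v - \frac{5 x}{3}$)
$\left(65 + \frac{-47 + g{\left(0 \right)}}{72 + F{\left(4,0 \right)}}\right)^{2} = \left(65 + \frac{-47 + 0}{72 - -31}\right)^{2} = \left(65 - \frac{47}{72 + \left(-1 + 32 + 0\right)}\right)^{2} = \left(65 - \frac{47}{72 + 31}\right)^{2} = \left(65 - \frac{47}{103}\right)^{2} = \left(\frac{6648}{103}\right)^{2} = \frac{44195904}{10609}$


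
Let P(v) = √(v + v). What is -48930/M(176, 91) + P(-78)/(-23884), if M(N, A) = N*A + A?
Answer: -2330/767 - I*√39/11942 ≈ -3.0378 - 0.00052294*I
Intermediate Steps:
M(N, A) = A + A*N (M(N, A) = A*N + A = A + A*N)
P(v) = √2*√v (P(v) = √(2*v) = √2*√v)
-48930/M(176, 91) + P(-78)/(-23884) = -48930*1/(91*(1 + 176)) + (√2*√(-78))/(-23884) = -48930/(91*177) + (√2*(I*√78))*(-1/23884) = -48930/16107 + (2*I*√39)*(-1/23884) = -48930*1/16107 - I*√39/11942 = -2330/767 - I*√39/11942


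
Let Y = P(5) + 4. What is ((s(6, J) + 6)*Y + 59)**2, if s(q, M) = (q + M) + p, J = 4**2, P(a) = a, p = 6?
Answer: 133225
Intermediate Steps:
J = 16
s(q, M) = 6 + M + q (s(q, M) = (q + M) + 6 = (M + q) + 6 = 6 + M + q)
Y = 9 (Y = 5 + 4 = 9)
((s(6, J) + 6)*Y + 59)**2 = (((6 + 16 + 6) + 6)*9 + 59)**2 = ((28 + 6)*9 + 59)**2 = (34*9 + 59)**2 = (306 + 59)**2 = 365**2 = 133225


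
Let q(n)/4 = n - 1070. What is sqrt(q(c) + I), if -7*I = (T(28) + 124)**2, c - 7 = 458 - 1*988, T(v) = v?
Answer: 2*I*sqrt(118489)/7 ≈ 98.349*I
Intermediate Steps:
c = -523 (c = 7 + (458 - 1*988) = 7 + (458 - 988) = 7 - 530 = -523)
I = -23104/7 (I = -(28 + 124)**2/7 = -1/7*152**2 = -1/7*23104 = -23104/7 ≈ -3300.6)
q(n) = -4280 + 4*n (q(n) = 4*(n - 1070) = 4*(-1070 + n) = -4280 + 4*n)
sqrt(q(c) + I) = sqrt((-4280 + 4*(-523)) - 23104/7) = sqrt((-4280 - 2092) - 23104/7) = sqrt(-6372 - 23104/7) = sqrt(-67708/7) = 2*I*sqrt(118489)/7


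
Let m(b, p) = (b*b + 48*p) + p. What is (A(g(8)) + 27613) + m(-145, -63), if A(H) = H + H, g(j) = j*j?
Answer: 45679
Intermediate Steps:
g(j) = j²
m(b, p) = b² + 49*p (m(b, p) = (b² + 48*p) + p = b² + 49*p)
A(H) = 2*H
(A(g(8)) + 27613) + m(-145, -63) = (2*8² + 27613) + ((-145)² + 49*(-63)) = (2*64 + 27613) + (21025 - 3087) = (128 + 27613) + 17938 = 27741 + 17938 = 45679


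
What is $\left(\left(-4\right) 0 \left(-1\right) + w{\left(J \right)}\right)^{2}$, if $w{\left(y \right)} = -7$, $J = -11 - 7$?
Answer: $49$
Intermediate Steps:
$J = -18$ ($J = -11 - 7 = -18$)
$\left(\left(-4\right) 0 \left(-1\right) + w{\left(J \right)}\right)^{2} = \left(\left(-4\right) 0 \left(-1\right) - 7\right)^{2} = \left(0 \left(-1\right) - 7\right)^{2} = \left(0 - 7\right)^{2} = \left(-7\right)^{2} = 49$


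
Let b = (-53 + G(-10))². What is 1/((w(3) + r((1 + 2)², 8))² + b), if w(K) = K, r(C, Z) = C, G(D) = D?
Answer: 1/4113 ≈ 0.00024313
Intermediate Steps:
b = 3969 (b = (-53 - 10)² = (-63)² = 3969)
1/((w(3) + r((1 + 2)², 8))² + b) = 1/((3 + (1 + 2)²)² + 3969) = 1/((3 + 3²)² + 3969) = 1/((3 + 9)² + 3969) = 1/(12² + 3969) = 1/(144 + 3969) = 1/4113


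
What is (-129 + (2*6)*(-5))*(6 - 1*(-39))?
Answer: -8505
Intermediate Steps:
(-129 + (2*6)*(-5))*(6 - 1*(-39)) = (-129 + 12*(-5))*(6 + 39) = (-129 - 60)*45 = -189*45 = -8505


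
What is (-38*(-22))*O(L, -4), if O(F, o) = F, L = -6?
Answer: -5016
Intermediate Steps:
(-38*(-22))*O(L, -4) = -38*(-22)*(-6) = 836*(-6) = -5016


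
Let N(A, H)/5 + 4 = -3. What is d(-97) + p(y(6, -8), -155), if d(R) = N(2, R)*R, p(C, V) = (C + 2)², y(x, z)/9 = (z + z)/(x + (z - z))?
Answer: 3879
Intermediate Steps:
N(A, H) = -35 (N(A, H) = -20 + 5*(-3) = -20 - 15 = -35)
y(x, z) = 18*z/x (y(x, z) = 9*((z + z)/(x + (z - z))) = 9*((2*z)/(x + 0)) = 9*((2*z)/x) = 9*(2*z/x) = 18*z/x)
p(C, V) = (2 + C)²
d(R) = -35*R
d(-97) + p(y(6, -8), -155) = -35*(-97) + (2 + 18*(-8)/6)² = 3395 + (2 + 18*(-8)*(⅙))² = 3395 + (2 - 24)² = 3395 + (-22)² = 3395 + 484 = 3879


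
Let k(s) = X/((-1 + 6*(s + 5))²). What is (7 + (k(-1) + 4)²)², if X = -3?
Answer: 41263356406336/78310985281 ≈ 526.92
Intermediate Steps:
k(s) = -3/(29 + 6*s)² (k(s) = -3/(-1 + 6*(s + 5))² = -3/(-1 + 6*(5 + s))² = -3/(-1 + (30 + 6*s))² = -3/(29 + 6*s)²)
(7 + (k(-1) + 4)²)² = (7 + (-3/(29 + 6*(-1))² + 4)²)² = (7 + (-3/(29 - 6)² + 4)²)² = (7 + (-3/23² + 4)²)² = (7 + (-3*1/529 + 4)²)² = (7 + (-3/529 + 4)²)² = (7 + (2113/529)²)² = (7 + 4464769/279841)² = (6423656/279841)² = 41263356406336/78310985281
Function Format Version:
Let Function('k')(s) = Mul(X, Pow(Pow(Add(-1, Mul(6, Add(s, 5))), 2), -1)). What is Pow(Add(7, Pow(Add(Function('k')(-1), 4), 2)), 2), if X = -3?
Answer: Rational(41263356406336, 78310985281) ≈ 526.92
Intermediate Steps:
Function('k')(s) = Mul(-3, Pow(Add(29, Mul(6, s)), -2)) (Function('k')(s) = Mul(-3, Pow(Pow(Add(-1, Mul(6, Add(s, 5))), 2), -1)) = Mul(-3, Pow(Pow(Add(-1, Mul(6, Add(5, s))), 2), -1)) = Mul(-3, Pow(Pow(Add(-1, Add(30, Mul(6, s))), 2), -1)) = Mul(-3, Pow(Pow(Add(29, Mul(6, s)), 2), -1)) = Mul(-3, Pow(Add(29, Mul(6, s)), -2)))
Pow(Add(7, Pow(Add(Function('k')(-1), 4), 2)), 2) = Pow(Add(7, Pow(Add(Mul(-3, Pow(Add(29, Mul(6, -1)), -2)), 4), 2)), 2) = Pow(Add(7, Pow(Add(Mul(-3, Pow(Add(29, -6), -2)), 4), 2)), 2) = Pow(Add(7, Pow(Add(Mul(-3, Pow(23, -2)), 4), 2)), 2) = Pow(Add(7, Pow(Add(Mul(-3, Rational(1, 529)), 4), 2)), 2) = Pow(Add(7, Pow(Add(Rational(-3, 529), 4), 2)), 2) = Pow(Add(7, Pow(Rational(2113, 529), 2)), 2) = Pow(Add(7, Rational(4464769, 279841)), 2) = Pow(Rational(6423656, 279841), 2) = Rational(41263356406336, 78310985281)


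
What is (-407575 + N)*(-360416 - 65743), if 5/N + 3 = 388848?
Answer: 1500870449939074/8641 ≈ 1.7369e+11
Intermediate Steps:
N = 1/77769 (N = 5/(-3 + 388848) = 5/388845 = 5*(1/388845) = 1/77769 ≈ 1.2859e-5)
(-407575 + N)*(-360416 - 65743) = (-407575 + 1/77769)*(-360416 - 65743) = -31696700174/77769*(-426159) = 1500870449939074/8641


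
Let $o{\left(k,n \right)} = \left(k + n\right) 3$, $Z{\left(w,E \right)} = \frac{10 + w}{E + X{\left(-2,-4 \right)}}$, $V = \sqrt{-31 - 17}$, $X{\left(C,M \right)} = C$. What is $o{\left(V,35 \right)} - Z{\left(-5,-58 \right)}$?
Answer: $\frac{1261}{12} + 12 i \sqrt{3} \approx 105.08 + 20.785 i$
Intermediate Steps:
$V = 4 i \sqrt{3}$ ($V = \sqrt{-48} = 4 i \sqrt{3} \approx 6.9282 i$)
$Z{\left(w,E \right)} = \frac{10 + w}{-2 + E}$ ($Z{\left(w,E \right)} = \frac{10 + w}{E - 2} = \frac{10 + w}{-2 + E}$)
$o{\left(k,n \right)} = 3 k + 3 n$
$o{\left(V,35 \right)} - Z{\left(-5,-58 \right)} = \left(3 \cdot 4 i \sqrt{3} + 3 \cdot 35\right) - \frac{10 - 5}{-2 - 58} = \left(12 i \sqrt{3} + 105\right) - \frac{1}{-60} \cdot 5 = \left(105 + 12 i \sqrt{3}\right) - \left(- \frac{1}{60}\right) 5 = \left(105 + 12 i \sqrt{3}\right) - - \frac{1}{12} = \left(105 + 12 i \sqrt{3}\right) + \frac{1}{12} = \frac{1261}{12} + 12 i \sqrt{3}$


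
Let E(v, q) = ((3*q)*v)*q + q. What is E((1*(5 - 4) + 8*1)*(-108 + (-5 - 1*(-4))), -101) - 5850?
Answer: -30027494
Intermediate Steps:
E(v, q) = q + 3*v*q² (E(v, q) = (3*q*v)*q + q = 3*v*q² + q = q + 3*v*q²)
E((1*(5 - 4) + 8*1)*(-108 + (-5 - 1*(-4))), -101) - 5850 = -101*(1 + 3*(-101)*((1*(5 - 4) + 8*1)*(-108 + (-5 - 1*(-4))))) - 5850 = -101*(1 + 3*(-101)*((1*1 + 8)*(-108 + (-5 + 4)))) - 5850 = -101*(1 + 3*(-101)*((1 + 8)*(-108 - 1))) - 5850 = -101*(1 + 3*(-101)*(9*(-109))) - 5850 = -101*(1 + 3*(-101)*(-981)) - 5850 = -101*(1 + 297243) - 5850 = -101*297244 - 5850 = -30021644 - 5850 = -30027494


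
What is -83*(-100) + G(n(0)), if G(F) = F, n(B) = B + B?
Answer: 8300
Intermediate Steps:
n(B) = 2*B
-83*(-100) + G(n(0)) = -83*(-100) + 2*0 = 8300 + 0 = 8300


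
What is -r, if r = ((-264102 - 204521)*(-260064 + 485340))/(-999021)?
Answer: -35189838316/333007 ≈ -1.0567e+5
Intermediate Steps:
r = 35189838316/333007 (r = -468623*225276*(-1/999021) = -105569514948*(-1/999021) = 35189838316/333007 ≈ 1.0567e+5)
-r = -1*35189838316/333007 = -35189838316/333007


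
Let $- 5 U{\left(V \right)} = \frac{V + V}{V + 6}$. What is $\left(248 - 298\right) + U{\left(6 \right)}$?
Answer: $- \frac{251}{5} \approx -50.2$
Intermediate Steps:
$U{\left(V \right)} = - \frac{2 V}{5 \left(6 + V\right)}$ ($U{\left(V \right)} = - \frac{\left(V + V\right) \frac{1}{V + 6}}{5} = - \frac{2 V \frac{1}{6 + V}}{5} = - \frac{2 V}{5 \left(6 + V\right)}$)
$\left(248 - 298\right) + U{\left(6 \right)} = \left(248 - 298\right) - \frac{12}{30 + 5 \cdot 6} = -50 - \frac{12}{30 + 30} = -50 - \frac{12}{60} = -50 - 12 \cdot \frac{1}{60} = -50 - \frac{1}{5} = - \frac{251}{5}$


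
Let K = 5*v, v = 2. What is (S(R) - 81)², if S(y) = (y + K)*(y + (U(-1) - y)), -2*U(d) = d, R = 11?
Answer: 19881/4 ≈ 4970.3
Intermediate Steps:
U(d) = -d/2
K = 10 (K = 5*2 = 10)
S(y) = 5 + y/2 (S(y) = (y + 10)*(y + (-½*(-1) - y)) = (10 + y)*(y + (½ - y)) = (10 + y)*(½) = 5 + y/2)
(S(R) - 81)² = ((5 + (½)*11) - 81)² = ((5 + 11/2) - 81)² = (21/2 - 81)² = (-141/2)² = 19881/4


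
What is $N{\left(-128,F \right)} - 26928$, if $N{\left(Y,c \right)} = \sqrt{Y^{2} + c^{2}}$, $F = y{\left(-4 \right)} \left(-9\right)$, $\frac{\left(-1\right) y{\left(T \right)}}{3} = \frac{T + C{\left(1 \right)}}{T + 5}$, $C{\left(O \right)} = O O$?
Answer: $-26928 + \sqrt{22945} \approx -26777.0$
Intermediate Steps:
$C{\left(O \right)} = O^{2}$
$y{\left(T \right)} = - \frac{3 \left(1 + T\right)}{5 + T}$ ($y{\left(T \right)} = - 3 \frac{T + 1^{2}}{T + 5} = - 3 \frac{T + 1}{5 + T} = - 3 \frac{1 + T}{5 + T} = - \frac{3 \left(1 + T\right)}{5 + T}$)
$F = -81$ ($F = \frac{3 \left(-1 - -4\right)}{5 - 4} \left(-9\right) = \frac{3 \left(-1 + 4\right)}{1} \left(-9\right) = 3 \cdot 1 \cdot 3 \left(-9\right) = 9 \left(-9\right) = -81$)
$N{\left(-128,F \right)} - 26928 = \sqrt{\left(-128\right)^{2} + \left(-81\right)^{2}} - 26928 = \sqrt{16384 + 6561} - 26928 = \sqrt{22945} - 26928 = -26928 + \sqrt{22945}$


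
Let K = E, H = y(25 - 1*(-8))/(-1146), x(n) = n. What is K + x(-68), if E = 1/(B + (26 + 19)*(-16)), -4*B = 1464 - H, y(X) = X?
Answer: -112842020/1659419 ≈ -68.001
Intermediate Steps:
H = -11/382 (H = (25 - 1*(-8))/(-1146) = (25 + 8)*(-1/1146) = 33*(-1/1146) = -11/382 ≈ -0.028796)
B = -559259/1528 (B = -(1464 - 1*(-11/382))/4 = -(1464 + 11/382)/4 = -¼*559259/382 = -559259/1528 ≈ -366.01)
E = -1528/1659419 (E = 1/(-559259/1528 + (26 + 19)*(-16)) = 1/(-559259/1528 + 45*(-16)) = 1/(-559259/1528 - 720) = 1/(-1659419/1528) = -1528/1659419 ≈ -0.00092080)
K = -1528/1659419 ≈ -0.00092080
K + x(-68) = -1528/1659419 - 68 = -112842020/1659419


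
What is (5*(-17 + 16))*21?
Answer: -105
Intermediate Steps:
(5*(-17 + 16))*21 = (5*(-1))*21 = -5*21 = -105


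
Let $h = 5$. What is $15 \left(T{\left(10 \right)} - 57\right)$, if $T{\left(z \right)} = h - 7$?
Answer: $-885$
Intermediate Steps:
$T{\left(z \right)} = -2$ ($T{\left(z \right)} = 5 - 7 = -2$)
$15 \left(T{\left(10 \right)} - 57\right) = 15 \left(-2 - 57\right) = 15 \left(-59\right) = -885$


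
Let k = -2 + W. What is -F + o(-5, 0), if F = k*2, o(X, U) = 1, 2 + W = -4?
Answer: 17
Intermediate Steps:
W = -6 (W = -2 - 4 = -6)
k = -8 (k = -2 - 6 = -8)
F = -16 (F = -8*2 = -16)
-F + o(-5, 0) = -1*(-16) + 1 = 16 + 1 = 17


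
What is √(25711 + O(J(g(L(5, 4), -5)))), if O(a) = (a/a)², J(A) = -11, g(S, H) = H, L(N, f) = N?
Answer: 4*√1607 ≈ 160.35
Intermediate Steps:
O(a) = 1 (O(a) = 1² = 1)
√(25711 + O(J(g(L(5, 4), -5)))) = √(25711 + 1) = √25712 = 4*√1607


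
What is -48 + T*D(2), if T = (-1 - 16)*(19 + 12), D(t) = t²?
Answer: -2156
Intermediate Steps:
T = -527 (T = -17*31 = -527)
-48 + T*D(2) = -48 - 527*2² = -48 - 527*4 = -48 - 2108 = -2156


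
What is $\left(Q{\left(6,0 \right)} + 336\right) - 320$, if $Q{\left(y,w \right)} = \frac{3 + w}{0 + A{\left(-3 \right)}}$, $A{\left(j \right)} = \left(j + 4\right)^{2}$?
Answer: $19$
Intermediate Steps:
$A{\left(j \right)} = \left(4 + j\right)^{2}$
$Q{\left(y,w \right)} = 3 + w$ ($Q{\left(y,w \right)} = \frac{3 + w}{0 + \left(4 - 3\right)^{2}} = \frac{3 + w}{0 + 1^{2}} = \frac{3 + w}{0 + 1} = \frac{3 + w}{1} = \left(3 + w\right) 1 = 3 + w$)
$\left(Q{\left(6,0 \right)} + 336\right) - 320 = \left(\left(3 + 0\right) + 336\right) - 320 = \left(3 + 336\right) - 320 = 339 - 320 = 19$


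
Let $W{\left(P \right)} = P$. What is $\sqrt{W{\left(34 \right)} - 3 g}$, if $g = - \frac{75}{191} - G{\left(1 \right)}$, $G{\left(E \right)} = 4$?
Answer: $\frac{\sqrt{1721101}}{191} \approx 6.8686$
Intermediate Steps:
$g = - \frac{839}{191}$ ($g = - \frac{75}{191} - 4 = - \frac{839}{191} \approx -4.3927$)
$\sqrt{W{\left(34 \right)} - 3 g} = \sqrt{34 - - \frac{2517}{191}} = \sqrt{34 + \frac{2517}{191}} = \sqrt{\frac{9011}{191}} = \frac{\sqrt{1721101}}{191}$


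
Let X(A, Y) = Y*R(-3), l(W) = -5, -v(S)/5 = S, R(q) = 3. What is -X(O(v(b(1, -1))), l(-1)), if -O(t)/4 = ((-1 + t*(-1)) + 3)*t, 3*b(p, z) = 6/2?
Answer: 15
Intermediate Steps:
b(p, z) = 1 (b(p, z) = (6/2)/3 = (6*(½))/3 = (⅓)*3 = 1)
v(S) = -5*S
O(t) = -4*t*(2 - t) (O(t) = -4*((-1 + t*(-1)) + 3)*t = -4*((-1 - t) + 3)*t = -4*(2 - t)*t = -4*t*(2 - t))
X(A, Y) = 3*Y (X(A, Y) = Y*3 = 3*Y)
-X(O(v(b(1, -1))), l(-1)) = -3*(-5) = -1*(-15) = 15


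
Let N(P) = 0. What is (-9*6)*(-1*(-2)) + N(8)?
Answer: -108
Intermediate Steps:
(-9*6)*(-1*(-2)) + N(8) = (-9*6)*(-1*(-2)) + 0 = -54*2 + 0 = -108 + 0 = -108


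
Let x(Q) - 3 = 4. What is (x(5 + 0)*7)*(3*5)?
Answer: 735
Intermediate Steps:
x(Q) = 7 (x(Q) = 3 + 4 = 7)
(x(5 + 0)*7)*(3*5) = (7*7)*(3*5) = 49*15 = 735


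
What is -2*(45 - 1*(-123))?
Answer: -336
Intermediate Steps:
-2*(45 - 1*(-123)) = -2*(45 + 123) = -2*168 = -336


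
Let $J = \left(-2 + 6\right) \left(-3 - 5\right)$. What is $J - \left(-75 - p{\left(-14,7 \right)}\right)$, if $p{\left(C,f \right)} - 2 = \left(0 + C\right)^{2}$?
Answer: $241$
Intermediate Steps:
$p{\left(C,f \right)} = 2 + C^{2}$ ($p{\left(C,f \right)} = 2 + \left(0 + C\right)^{2} = 2 + C^{2}$)
$J = -32$ ($J = 4 \left(-8\right) = -32$)
$J - \left(-75 - p{\left(-14,7 \right)}\right) = -32 - \left(-75 - \left(2 + \left(-14\right)^{2}\right)\right) = -32 - \left(-75 - \left(2 + 196\right)\right) = -32 - \left(-75 - 198\right) = -32 - -273 = -32 + 273 = 241$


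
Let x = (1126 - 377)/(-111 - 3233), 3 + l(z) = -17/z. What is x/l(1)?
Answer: 749/66880 ≈ 0.011199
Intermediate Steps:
l(z) = -3 - 17/z
x = -749/3344 (x = 749/(-3344) = 749*(-1/3344) = -749/3344 ≈ -0.22398)
x/l(1) = -749/(3344*(-3 - 17/1)) = -749/(3344*(-3 - 17*1)) = -749/(3344*(-3 - 17)) = -749/3344/(-20) = -749/3344*(-1/20) = 749/66880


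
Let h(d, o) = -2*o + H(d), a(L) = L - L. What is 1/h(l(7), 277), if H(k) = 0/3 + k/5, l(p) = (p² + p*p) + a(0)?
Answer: -5/2672 ≈ -0.0018713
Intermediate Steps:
a(L) = 0
l(p) = 2*p² (l(p) = (p² + p*p) + 0 = (p² + p²) + 0 = 2*p² + 0 = 2*p²)
H(k) = k/5 (H(k) = 0*(⅓) + k*(⅕) = 0 + k/5 = k/5)
h(d, o) = -2*o + d/5
1/h(l(7), 277) = 1/(-2*277 + (2*7²)/5) = 1/(-554 + (2*49)/5) = 1/(-554 + (⅕)*98) = 1/(-554 + 98/5) = 1/(-2672/5) = -5/2672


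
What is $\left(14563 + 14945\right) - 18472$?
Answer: $11036$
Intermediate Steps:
$\left(14563 + 14945\right) - 18472 = 29508 - 18472 = 11036$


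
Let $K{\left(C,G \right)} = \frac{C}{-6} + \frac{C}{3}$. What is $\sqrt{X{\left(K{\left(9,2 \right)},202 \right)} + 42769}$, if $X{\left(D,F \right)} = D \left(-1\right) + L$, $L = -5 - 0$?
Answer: $\frac{5 \sqrt{6842}}{2} \approx 206.79$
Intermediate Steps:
$K{\left(C,G \right)} = \frac{C}{6}$ ($K{\left(C,G \right)} = C \left(- \frac{1}{6}\right) + C \frac{1}{3} = - \frac{C}{6} + \frac{C}{3} = \frac{C}{6}$)
$L = -5$ ($L = -5 + 0 = -5$)
$X{\left(D,F \right)} = -5 - D$ ($X{\left(D,F \right)} = D \left(-1\right) - 5 = - D - 5 = -5 - D$)
$\sqrt{X{\left(K{\left(9,2 \right)},202 \right)} + 42769} = \sqrt{\left(-5 - \frac{1}{6} \cdot 9\right) + 42769} = \sqrt{\left(-5 - \frac{3}{2}\right) + 42769} = \sqrt{- \frac{13}{2} + 42769} = \sqrt{\frac{85525}{2}} = \frac{5 \sqrt{6842}}{2}$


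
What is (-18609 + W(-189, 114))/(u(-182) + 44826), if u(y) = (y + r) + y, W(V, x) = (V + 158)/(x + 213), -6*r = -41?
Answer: -12170348/29082617 ≈ -0.41848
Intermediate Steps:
r = 41/6 (r = -⅙*(-41) = 41/6 ≈ 6.8333)
W(V, x) = (158 + V)/(213 + x)
u(y) = 41/6 + 2*y (u(y) = (y + 41/6) + y = (41/6 + y) + y = 41/6 + 2*y)
(-18609 + W(-189, 114))/(u(-182) + 44826) = (-18609 + (158 - 189)/(213 + 114))/((41/6 + 2*(-182)) + 44826) = (-18609 - 31/327)/((41/6 - 364) + 44826) = (-18609 + (1/327)*(-31))/(-2143/6 + 44826) = (-18609 - 31/327)/(266813/6) = -6085174/327*6/266813 = -12170348/29082617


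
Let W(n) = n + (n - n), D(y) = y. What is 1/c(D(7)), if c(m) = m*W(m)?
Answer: 1/49 ≈ 0.020408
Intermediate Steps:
W(n) = n (W(n) = n + 0 = n)
c(m) = m**2 (c(m) = m*m = m**2)
1/c(D(7)) = 1/(7**2) = 1/49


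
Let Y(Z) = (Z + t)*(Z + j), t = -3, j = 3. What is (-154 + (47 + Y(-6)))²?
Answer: 6400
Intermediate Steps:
Y(Z) = (-3 + Z)*(3 + Z) (Y(Z) = (Z - 3)*(Z + 3) = (-3 + Z)*(3 + Z))
(-154 + (47 + Y(-6)))² = (-154 + (47 + (-9 + (-6)²)))² = (-154 + (47 + (-9 + 36)))² = (-154 + (47 + 27))² = (-154 + 74)² = (-80)² = 6400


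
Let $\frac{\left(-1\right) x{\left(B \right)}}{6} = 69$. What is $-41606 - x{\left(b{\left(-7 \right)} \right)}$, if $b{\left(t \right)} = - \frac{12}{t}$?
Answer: $-41192$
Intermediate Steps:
$x{\left(B \right)} = -414$ ($x{\left(B \right)} = \left(-6\right) 69 = -414$)
$-41606 - x{\left(b{\left(-7 \right)} \right)} = -41606 - -414 = -41606 + 414 = -41192$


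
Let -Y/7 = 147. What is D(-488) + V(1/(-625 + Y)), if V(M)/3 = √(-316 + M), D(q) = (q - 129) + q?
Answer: -1105 + 3*I*√864487910/1654 ≈ -1105.0 + 53.329*I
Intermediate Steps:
Y = -1029 (Y = -7*147 = -1029)
D(q) = -129 + 2*q (D(q) = (-129 + q) + q = -129 + 2*q)
V(M) = 3*√(-316 + M)
D(-488) + V(1/(-625 + Y)) = (-129 + 2*(-488)) + 3*√(-316 + 1/(-625 - 1029)) = (-129 - 976) + 3*√(-316 + 1/(-1654)) = -1105 + 3*√(-316 - 1/1654) = -1105 + 3*√(-522665/1654) = -1105 + 3*(I*√864487910/1654) = -1105 + 3*I*√864487910/1654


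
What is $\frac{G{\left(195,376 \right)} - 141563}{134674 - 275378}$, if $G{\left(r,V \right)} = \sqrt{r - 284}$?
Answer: $\frac{141563}{140704} - \frac{i \sqrt{89}}{140704} \approx 1.0061 - 6.7048 \cdot 10^{-5} i$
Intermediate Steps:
$G{\left(r,V \right)} = \sqrt{-284 + r}$
$\frac{G{\left(195,376 \right)} - 141563}{134674 - 275378} = \frac{\sqrt{-284 + 195} - 141563}{134674 - 275378} = \frac{\sqrt{-89} - 141563}{-140704} = \left(i \sqrt{89} - 141563\right) \left(- \frac{1}{140704}\right) = \left(-141563 + i \sqrt{89}\right) \left(- \frac{1}{140704}\right) = \frac{141563}{140704} - \frac{i \sqrt{89}}{140704}$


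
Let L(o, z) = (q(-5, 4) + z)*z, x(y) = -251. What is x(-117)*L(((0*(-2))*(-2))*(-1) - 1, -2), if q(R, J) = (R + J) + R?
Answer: -4016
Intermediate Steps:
q(R, J) = J + 2*R (q(R, J) = (J + R) + R = J + 2*R)
L(o, z) = z*(-6 + z) (L(o, z) = ((4 + 2*(-5)) + z)*z = ((4 - 10) + z)*z = (-6 + z)*z = z*(-6 + z))
x(-117)*L(((0*(-2))*(-2))*(-1) - 1, -2) = -(-502)*(-6 - 2) = -(-502)*(-8) = -251*16 = -4016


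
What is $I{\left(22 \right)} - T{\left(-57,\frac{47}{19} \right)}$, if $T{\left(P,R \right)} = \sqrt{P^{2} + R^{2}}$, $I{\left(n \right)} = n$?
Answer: $22 - \frac{\sqrt{1175098}}{19} \approx -35.054$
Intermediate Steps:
$I{\left(22 \right)} - T{\left(-57,\frac{47}{19} \right)} = 22 - \sqrt{\left(-57\right)^{2} + \left(\frac{47}{19}\right)^{2}} = 22 - \sqrt{3249 + \left(47 \cdot \frac{1}{19}\right)^{2}} = 22 - \sqrt{3249 + \left(\frac{47}{19}\right)^{2}} = 22 - \sqrt{3249 + \frac{2209}{361}} = 22 - \sqrt{\frac{1175098}{361}} = 22 - \frac{\sqrt{1175098}}{19}$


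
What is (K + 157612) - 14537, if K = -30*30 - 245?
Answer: 141930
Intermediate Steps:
K = -1145 (K = -900 - 245 = -1145)
(K + 157612) - 14537 = (-1145 + 157612) - 14537 = 156467 - 14537 = 141930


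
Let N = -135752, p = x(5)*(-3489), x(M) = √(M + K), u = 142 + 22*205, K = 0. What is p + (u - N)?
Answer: 140404 - 3489*√5 ≈ 1.3260e+5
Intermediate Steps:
u = 4652 (u = 142 + 4510 = 4652)
x(M) = √M (x(M) = √(M + 0) = √M)
p = -3489*√5 (p = √5*(-3489) = -3489*√5 ≈ -7801.6)
p + (u - N) = -3489*√5 + (4652 - 1*(-135752)) = -3489*√5 + (4652 + 135752) = -3489*√5 + 140404 = 140404 - 3489*√5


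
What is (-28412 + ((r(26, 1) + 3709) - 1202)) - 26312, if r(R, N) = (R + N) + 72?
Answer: -52118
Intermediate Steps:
r(R, N) = 72 + N + R (r(R, N) = (N + R) + 72 = 72 + N + R)
(-28412 + ((r(26, 1) + 3709) - 1202)) - 26312 = (-28412 + (((72 + 1 + 26) + 3709) - 1202)) - 26312 = (-28412 + ((99 + 3709) - 1202)) - 26312 = (-28412 + (3808 - 1202)) - 26312 = (-28412 + 2606) - 26312 = -25806 - 26312 = -52118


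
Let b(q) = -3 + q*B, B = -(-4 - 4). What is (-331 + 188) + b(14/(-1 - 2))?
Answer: -550/3 ≈ -183.33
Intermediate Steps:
B = 8 (B = -1*(-8) = 8)
b(q) = -3 + 8*q (b(q) = -3 + q*8 = -3 + 8*q)
(-331 + 188) + b(14/(-1 - 2)) = (-331 + 188) + (-3 + 8*(14/(-1 - 2))) = -143 + (-3 + 8*(14/(-3))) = -143 + (-3 + 8*(14*(-1/3))) = -143 + (-3 + 8*(-14/3)) = -143 + (-3 - 112/3) = -143 - 121/3 = -550/3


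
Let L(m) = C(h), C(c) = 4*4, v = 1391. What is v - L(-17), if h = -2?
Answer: 1375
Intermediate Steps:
C(c) = 16
L(m) = 16
v - L(-17) = 1391 - 1*16 = 1391 - 16 = 1375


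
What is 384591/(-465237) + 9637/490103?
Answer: -61335237968/76004683137 ≈ -0.80699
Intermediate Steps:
384591/(-465237) + 9637/490103 = 384591*(-1/465237) + 9637*(1/490103) = -128197/155079 + 9637/490103 = -61335237968/76004683137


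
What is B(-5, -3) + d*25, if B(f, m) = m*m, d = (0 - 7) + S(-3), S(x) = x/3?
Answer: -191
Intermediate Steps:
S(x) = x/3 (S(x) = x*(⅓) = x/3)
d = -8 (d = (0 - 7) + (⅓)*(-3) = -7 - 1 = -8)
B(f, m) = m²
B(-5, -3) + d*25 = (-3)² - 8*25 = 9 - 200 = -191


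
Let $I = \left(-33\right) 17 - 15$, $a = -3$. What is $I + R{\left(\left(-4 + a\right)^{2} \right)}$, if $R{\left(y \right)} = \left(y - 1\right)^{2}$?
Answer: $1728$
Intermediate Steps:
$R{\left(y \right)} = \left(-1 + y\right)^{2}$
$I = -576$ ($I = -561 - 15 = -576$)
$I + R{\left(\left(-4 + a\right)^{2} \right)} = -576 + \left(-1 + \left(-4 - 3\right)^{2}\right)^{2} = -576 + \left(-1 + \left(-7\right)^{2}\right)^{2} = -576 + \left(-1 + 49\right)^{2} = -576 + 48^{2} = -576 + 2304 = 1728$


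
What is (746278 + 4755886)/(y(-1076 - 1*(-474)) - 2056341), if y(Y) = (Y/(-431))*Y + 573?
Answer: -592858171/221599603 ≈ -2.6754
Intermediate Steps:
y(Y) = 573 - Y**2/431 (y(Y) = (Y*(-1/431))*Y + 573 = (-Y/431)*Y + 573 = -Y**2/431 + 573 = 573 - Y**2/431)
(746278 + 4755886)/(y(-1076 - 1*(-474)) - 2056341) = (746278 + 4755886)/((573 - (-1076 - 1*(-474))**2/431) - 2056341) = 5502164/((573 - (-1076 + 474)**2/431) - 2056341) = 5502164/((573 - 1/431*(-602)**2) - 2056341) = 5502164/((573 - 1/431*362404) - 2056341) = 5502164/((573 - 362404/431) - 2056341) = 5502164/(-115441/431 - 2056341) = 5502164/(-886398412/431) = 5502164*(-431/886398412) = -592858171/221599603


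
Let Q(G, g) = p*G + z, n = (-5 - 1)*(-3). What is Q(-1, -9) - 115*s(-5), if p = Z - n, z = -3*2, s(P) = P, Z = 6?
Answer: 581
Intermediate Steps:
z = -6
n = 18 (n = -6*(-3) = 18)
p = -12 (p = 6 - 1*18 = 6 - 18 = -12)
Q(G, g) = -6 - 12*G (Q(G, g) = -12*G - 6 = -6 - 12*G)
Q(-1, -9) - 115*s(-5) = (-6 - 12*(-1)) - 115*(-5) = (-6 + 12) + 575 = 6 + 575 = 581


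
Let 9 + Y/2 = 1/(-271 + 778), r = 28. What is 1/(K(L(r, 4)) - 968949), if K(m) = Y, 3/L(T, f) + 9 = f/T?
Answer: -507/491266267 ≈ -1.0320e-6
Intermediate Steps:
L(T, f) = 3/(-9 + f/T)
Y = -9124/507 (Y = -18 + 2/(-271 + 778) = -18 + 2/507 = -9124/507 ≈ -17.996)
K(m) = -9124/507
1/(K(L(r, 4)) - 968949) = 1/(-9124/507 - 968949) = 1/(-491266267/507) = -507/491266267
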